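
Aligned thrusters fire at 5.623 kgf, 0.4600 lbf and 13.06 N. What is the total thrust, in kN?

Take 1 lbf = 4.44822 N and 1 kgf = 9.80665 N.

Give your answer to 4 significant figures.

0.07025 kN

5.623 kgf × 9.80665 = 55.1428 N
0.4600 lbf × 4.44822 = 2.04618 N
13.06 N (already N)
Sum: 55.1428 + 2.04618 + 13.06 = 70.249 N
In kN: 70.249 / 1000 = 0.070249 kN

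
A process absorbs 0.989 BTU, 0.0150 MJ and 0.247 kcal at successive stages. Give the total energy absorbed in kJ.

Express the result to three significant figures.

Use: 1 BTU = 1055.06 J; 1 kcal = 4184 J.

17.1 kJ

0.989 BTU × 1055.06 = 1043.45 J
0.0150 MJ × 1000000 = 15000 J
0.247 kcal × 4184 = 1033.45 J
Combined: 1043.45 + 15000 + 1033.45 = 17076.9 J
In kJ: 17076.9 / 1000 = 17.0769 kJ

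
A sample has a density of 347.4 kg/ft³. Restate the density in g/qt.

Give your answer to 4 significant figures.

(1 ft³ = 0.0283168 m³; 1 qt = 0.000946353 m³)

1.161×10⁴ g/qt

347.4 kg/ft³ ÷ 0.0283168 m³/ft³ = 12268.3 kg/m³
12268.3 kg/m³ ÷ 0.001 kg/g × 0.000946353 m³/qt = 11610.1 g/qt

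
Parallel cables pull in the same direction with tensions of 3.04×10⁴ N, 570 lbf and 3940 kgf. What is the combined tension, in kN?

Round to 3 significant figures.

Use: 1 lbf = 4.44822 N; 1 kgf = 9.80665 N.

3.04×10⁴ N (already N)
570 lbf × 4.44822 → 2535.49 N
3940 kgf × 9.80665 → 38638.2 N
Sum: 30400 + 2535.49 + 38638.2 = 71573.7 N
In kN: 71573.7 / 1000 = 71.5737 kN

71.6 kN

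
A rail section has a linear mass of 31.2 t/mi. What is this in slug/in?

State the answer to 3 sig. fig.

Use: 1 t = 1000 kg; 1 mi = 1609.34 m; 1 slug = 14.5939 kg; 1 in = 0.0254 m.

31.2 t/mi × 1000 kg/t ÷ 1609.34 m/mi = 19.3868 kg/m
19.3868 kg/m ÷ 14.5939 kg/slug × 0.0254 m/in = 0.0337418 slug/in

0.0337 slug/in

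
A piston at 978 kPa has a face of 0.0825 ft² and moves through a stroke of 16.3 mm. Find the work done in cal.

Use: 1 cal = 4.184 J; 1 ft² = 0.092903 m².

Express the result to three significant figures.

29.2 cal

978 kPa → 978000 Pa
0.0825 ft² → 0.0076645 m²
F = P × A = 978000 × 0.0076645 = 7495.88 N
16.3 mm → 0.0163 m
W = F × d = 7495.88 × 0.0163 = 122.183 J
In cal: 122.183 / 4.184 = 29.2024 cal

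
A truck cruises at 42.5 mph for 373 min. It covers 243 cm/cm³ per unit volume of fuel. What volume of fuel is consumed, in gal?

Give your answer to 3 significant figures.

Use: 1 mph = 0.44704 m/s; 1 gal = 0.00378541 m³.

42.5 mph → 18.9992 m/s
373 min → 22380 s
d = v × t = 18.9992 × 22380 = 425202 m
243 cm/cm³ → 2.43×10⁶ m/m³
V = d / (distance per unit fuel) = 425202 / 2.43×10⁶ = 0.17498 m³
In gal: 0.17498 / 0.00378541 = 46.2248 gal

46.2 gal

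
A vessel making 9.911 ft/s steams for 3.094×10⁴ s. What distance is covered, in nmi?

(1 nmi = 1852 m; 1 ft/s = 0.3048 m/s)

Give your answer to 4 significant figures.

50.47 nmi

9.911 ft/s × 0.3048 = 3.02087 m/s
d = v × t = 3.02087 m/s × 30940 s = 93465.7 m
93465.7 m ÷ (1852 m/nmi) = 50.4674 nmi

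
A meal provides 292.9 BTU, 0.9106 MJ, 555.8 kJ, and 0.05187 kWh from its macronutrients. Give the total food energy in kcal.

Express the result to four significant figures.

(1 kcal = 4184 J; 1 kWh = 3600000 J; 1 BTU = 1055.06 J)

469.0 kcal

292.9 BTU × 1055.06 → 309027 J
0.9106 MJ × 1000000 → 910600 J
555.8 kJ × 1000 → 555800 J
0.05187 kWh × 3600000 → 186732 J
Total: 309027 + 910600 + 555800 + 186732 = 1.96216×10⁶ J
In kcal: 1.96216×10⁶ / 4184 = 468.967 kcal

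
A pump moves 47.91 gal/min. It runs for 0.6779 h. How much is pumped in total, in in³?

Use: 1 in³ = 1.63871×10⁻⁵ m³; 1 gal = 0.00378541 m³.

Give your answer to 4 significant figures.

47.91 gal/min → 0.00302265 m³/s
0.6779 h → 2440.44 s
V = Q × t = 0.00302265 × 2440.44 = 7.3766 m³
In in³: 7.3766 / 1.63871×10⁻⁵ = 450147 in³

4.501×10⁵ in³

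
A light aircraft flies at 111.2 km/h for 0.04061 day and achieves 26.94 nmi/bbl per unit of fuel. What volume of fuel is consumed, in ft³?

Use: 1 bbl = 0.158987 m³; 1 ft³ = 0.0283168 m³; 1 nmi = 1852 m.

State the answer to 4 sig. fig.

12.20 ft³

111.2 km/h → 30.8889 m/s
0.04061 day → 3508.7 s
d = v × t = 30.8889 × 3508.7 = 108380 m
26.94 nmi/bbl → 313817 m/m³
V = d / (distance per unit fuel) = 108380 / 313817 = 0.345361 m³
In ft³: 0.345361 / 0.0283168 = 12.1963 ft³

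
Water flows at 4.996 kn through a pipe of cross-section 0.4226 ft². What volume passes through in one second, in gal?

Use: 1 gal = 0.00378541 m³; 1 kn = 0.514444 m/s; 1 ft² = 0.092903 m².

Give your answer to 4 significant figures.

4.996 kn × 0.514444 = 2.57016 m/s
0.4226 ft² × 0.092903 = 0.0392608 m²
V = v × A × t = 2.57016 m/s × 0.0392608 m² × 1 s = 0.100907 m³
0.100907 m³ ÷ (0.00378541 m³/gal) = 26.6568 gal

26.66 gal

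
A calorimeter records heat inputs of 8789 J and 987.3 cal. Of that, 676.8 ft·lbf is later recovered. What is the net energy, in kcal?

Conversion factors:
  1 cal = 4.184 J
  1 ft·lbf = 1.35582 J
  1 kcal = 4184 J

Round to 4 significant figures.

2.869 kcal

8789 J (already J)
987.3 cal × 4.184 = 4130.86 J
676.8 ft·lbf × 1.35582 = 917.619 J
Sum: 8789 + 4130.86 − 917.619 = 12002.2 J
In kcal: 12002.2 / 4184 = 2.86859 kcal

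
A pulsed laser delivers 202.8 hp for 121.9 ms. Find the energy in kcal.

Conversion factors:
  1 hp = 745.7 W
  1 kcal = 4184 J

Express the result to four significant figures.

4.406 kcal

202.8 hp × 745.7 → 151228 W
121.9 ms × 0.001 → 0.1219 s
E = P × t = 151228 W × 0.1219 s = 18434.7 J
18434.7 J ÷ (4184 J/kcal) = 4.406 kcal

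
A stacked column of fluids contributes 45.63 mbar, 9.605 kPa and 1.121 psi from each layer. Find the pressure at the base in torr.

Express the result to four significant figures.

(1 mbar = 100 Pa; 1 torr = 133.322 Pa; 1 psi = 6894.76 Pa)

164.2 torr

45.63 mbar × 100 = 4563 Pa
9.605 kPa × 1000 = 9605 Pa
1.121 psi × 6894.76 = 7729.03 Pa
Combined: 4563 + 9605 + 7729.03 = 21897 Pa
In torr: 21897 / 133.322 = 164.241 torr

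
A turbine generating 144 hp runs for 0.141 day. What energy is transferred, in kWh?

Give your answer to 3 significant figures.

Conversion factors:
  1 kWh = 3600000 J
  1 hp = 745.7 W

144 hp × 745.7 = 107381 W
0.141 day × 86400 = 12182.4 s
E = P × t = 107381 W × 12182.4 s = 1.30816×10⁹ J
1.30816×10⁹ J ÷ (3600000 J/kWh) = 363.378 kWh

363 kWh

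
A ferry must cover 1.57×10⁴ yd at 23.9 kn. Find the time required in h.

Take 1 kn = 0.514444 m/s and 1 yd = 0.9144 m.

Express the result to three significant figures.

0.324 h

1.57×10⁴ yd × 0.9144 = 14356.1 m
23.9 kn × 0.514444 = 12.2952 m/s
t = d / v = 14356.1 m / 12.2952 m/s = 1167.62 s
1167.62 s ÷ (3600 s/h) = 0.324339 h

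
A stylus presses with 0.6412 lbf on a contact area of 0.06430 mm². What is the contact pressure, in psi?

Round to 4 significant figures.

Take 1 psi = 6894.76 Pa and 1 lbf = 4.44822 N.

6434 psi

0.6412 lbf × 4.44822 → 2.8522 N
0.06430 mm² × 10⁻⁶ → 6.43×10⁻⁸ m²
P = F / A = 2.8522 N / 6.43×10⁻⁸ m² = 4.43577×10⁷ Pa
4.43577×10⁷ Pa ÷ (6894.76 Pa/psi) = 6433.54 psi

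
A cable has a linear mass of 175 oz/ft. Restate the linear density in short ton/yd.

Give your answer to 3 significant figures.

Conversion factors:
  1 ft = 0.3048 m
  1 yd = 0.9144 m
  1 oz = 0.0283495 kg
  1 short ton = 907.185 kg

0.0164 short ton/yd

175 oz/ft × 0.0283495 kg/oz ÷ 0.3048 m/ft = 16.2768 kg/m
16.2768 kg/m ÷ 907.185 kg/short ton × 0.9144 m/yd = 0.0164063 short ton/yd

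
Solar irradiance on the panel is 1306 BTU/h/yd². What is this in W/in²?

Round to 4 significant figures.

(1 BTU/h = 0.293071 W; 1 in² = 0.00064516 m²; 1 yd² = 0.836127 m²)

1306 BTU/h/yd² × 0.293071 W/BTU/h ÷ 0.836127 m²/yd² = 457.766 W/m²
457.766 W/m² × 0.00064516 m²/in² = 0.295332 W/in²

0.2953 W/in²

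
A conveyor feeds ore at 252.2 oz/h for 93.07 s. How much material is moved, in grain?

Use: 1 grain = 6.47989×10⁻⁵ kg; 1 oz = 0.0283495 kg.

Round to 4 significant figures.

252.2 oz/h → 0.00198604 kg/s
m = ṁ × t = 0.00198604 × 93.07 = 0.184841 kg
In grain: 0.184841 / 6.47989×10⁻⁵ = 2852.53 grain

2853 grain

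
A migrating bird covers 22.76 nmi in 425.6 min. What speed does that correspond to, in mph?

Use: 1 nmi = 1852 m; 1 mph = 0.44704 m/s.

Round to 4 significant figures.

22.76 nmi × 1852 = 42151.5 m
425.6 min × 60 = 25536 s
v = d / t = 42151.5 m / 25536 s = 1.65067 m/s
1.65067 m/s ÷ (0.44704 m/s/mph) = 3.69244 mph

3.692 mph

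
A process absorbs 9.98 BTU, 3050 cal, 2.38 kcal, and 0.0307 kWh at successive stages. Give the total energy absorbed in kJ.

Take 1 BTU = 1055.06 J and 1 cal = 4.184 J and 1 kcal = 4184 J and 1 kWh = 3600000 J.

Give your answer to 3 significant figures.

144 kJ

9.98 BTU × 1055.06 = 10529.5 J
3050 cal × 4.184 = 12761.2 J
2.38 kcal × 4184 = 9957.92 J
0.0307 kWh × 3600000 = 110520 J
Total: 10529.5 + 12761.2 + 9957.92 + 110520 = 143769 J
In kJ: 143769 / 1000 = 143.769 kJ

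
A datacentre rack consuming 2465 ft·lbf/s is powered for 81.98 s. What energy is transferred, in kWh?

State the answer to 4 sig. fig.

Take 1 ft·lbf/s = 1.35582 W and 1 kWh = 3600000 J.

2465 ft·lbf/s × 1.35582 = 3342.1 W
E = P × t = 3342.1 W × 81.98 s = 273985 J
273985 J ÷ (3600000 J/kWh) = 0.0761069 kWh

0.07611 kWh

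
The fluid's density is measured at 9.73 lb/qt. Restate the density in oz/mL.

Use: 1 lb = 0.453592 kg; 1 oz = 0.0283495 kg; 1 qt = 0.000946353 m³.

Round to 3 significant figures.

0.165 oz/mL

9.73 lb/qt × 0.453592 kg/lb ÷ 0.000946353 m³/qt = 4663.64 kg/m³
4663.64 kg/m³ ÷ 0.0283495 kg/oz × 10⁻⁶ m³/mL = 0.164505 oz/mL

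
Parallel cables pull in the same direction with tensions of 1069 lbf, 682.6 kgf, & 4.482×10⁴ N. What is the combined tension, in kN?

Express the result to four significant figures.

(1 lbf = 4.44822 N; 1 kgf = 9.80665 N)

1069 lbf × 4.44822 = 4755.15 N
682.6 kgf × 9.80665 = 6694.02 N
4.482×10⁴ N (already N)
Total: 4755.15 + 6694.02 + 44820 = 56269.2 N
In kN: 56269.2 / 1000 = 56.2692 kN

56.27 kN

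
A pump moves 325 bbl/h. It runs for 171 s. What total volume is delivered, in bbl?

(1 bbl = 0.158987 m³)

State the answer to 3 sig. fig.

15.4 bbl

325 bbl/h → 0.014353 m³/s
V = Q × t = 0.014353 × 171 = 2.45436 m³
In bbl: 2.45436 / 0.158987 = 15.4375 bbl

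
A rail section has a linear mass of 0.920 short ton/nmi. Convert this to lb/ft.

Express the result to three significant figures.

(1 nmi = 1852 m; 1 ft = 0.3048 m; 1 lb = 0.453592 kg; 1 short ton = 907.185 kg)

0.920 short ton/nmi × 907.185 kg/short ton ÷ 1852 m/nmi = 0.450653 kg/m
0.450653 kg/m ÷ 0.453592 kg/lb × 0.3048 m/ft = 0.302825 lb/ft

0.303 lb/ft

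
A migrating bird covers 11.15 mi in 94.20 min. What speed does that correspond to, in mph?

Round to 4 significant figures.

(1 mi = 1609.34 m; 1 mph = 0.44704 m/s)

11.15 mi × 1609.34 = 17944.1 m
94.20 min × 60 = 5652 s
v = d / t = 17944.1 m / 5652 s = 3.17482 m/s
3.17482 m/s ÷ (0.44704 m/s/mph) = 7.10187 mph

7.102 mph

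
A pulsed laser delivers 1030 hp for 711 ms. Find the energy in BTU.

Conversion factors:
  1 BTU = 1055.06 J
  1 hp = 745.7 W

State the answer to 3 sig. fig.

1030 hp × 745.7 → 768071 W
711 ms × 0.001 → 0.711 s
E = P × t = 768071 W × 0.711 s = 546098 J
546098 J ÷ (1055.06 J/BTU) = 517.599 BTU

518 BTU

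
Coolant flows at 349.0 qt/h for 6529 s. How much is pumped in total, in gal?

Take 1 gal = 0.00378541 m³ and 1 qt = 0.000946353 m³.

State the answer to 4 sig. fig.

158.2 gal

349.0 qt/h → 9.17437×10⁻⁵ m³/s
V = Q × t = 9.17437×10⁻⁵ × 6529 = 0.598995 m³
In gal: 0.598995 / 0.00378541 = 158.238 gal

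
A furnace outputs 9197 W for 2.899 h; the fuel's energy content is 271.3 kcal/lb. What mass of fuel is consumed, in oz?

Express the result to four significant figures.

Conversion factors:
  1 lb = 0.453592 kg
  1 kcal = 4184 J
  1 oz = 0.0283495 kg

2.899 h → 10436.4 s
E = P × t = 9197 × 10436.4 = 9.59836×10⁷ J
271.3 kcal/lb → 2.50251×10⁶ J/kg
m = E / e_s = 9.59836×10⁷ / 2.50251×10⁶ = 38.3549 kg
In oz: 38.3549 / 0.0283495 = 1352.93 oz

1353 oz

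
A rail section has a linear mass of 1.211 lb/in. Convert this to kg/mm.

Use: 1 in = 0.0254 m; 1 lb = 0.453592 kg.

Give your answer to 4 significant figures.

0.02163 kg/mm

1.211 lb/in × 0.453592 kg/lb ÷ 0.0254 m/in = 21.626 kg/m
21.626 kg/m × 0.001 m/mm = 0.021626 kg/mm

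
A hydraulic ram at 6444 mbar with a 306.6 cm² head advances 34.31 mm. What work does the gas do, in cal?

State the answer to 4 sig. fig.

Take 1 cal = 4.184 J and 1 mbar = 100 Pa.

162.0 cal

6444 mbar → 644400 Pa
306.6 cm² → 0.03066 m²
F = P × A = 644400 × 0.03066 = 19757.3 N
34.31 mm → 0.03431 m
W = F × d = 19757.3 × 0.03431 = 677.873 J
In cal: 677.873 / 4.184 = 162.016 cal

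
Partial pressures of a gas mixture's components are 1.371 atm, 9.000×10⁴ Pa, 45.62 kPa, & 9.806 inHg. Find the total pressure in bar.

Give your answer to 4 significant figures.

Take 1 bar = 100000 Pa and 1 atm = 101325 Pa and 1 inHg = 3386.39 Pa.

1.371 atm × 101325 → 138917 Pa
9.000×10⁴ Pa (already Pa)
45.62 kPa × 1000 → 45620 Pa
9.806 inHg × 3386.39 → 33206.9 Pa
Total: 138917 + 90000 + 45620 + 33206.9 = 307744 Pa
In bar: 307744 / 100000 = 3.07744 bar

3.077 bar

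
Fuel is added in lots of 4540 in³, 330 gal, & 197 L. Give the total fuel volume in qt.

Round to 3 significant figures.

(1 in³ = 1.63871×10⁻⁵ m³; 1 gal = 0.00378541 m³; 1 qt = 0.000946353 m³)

4540 in³ × 1.63871×10⁻⁵ → 0.0743974 m³
330 gal × 0.00378541 → 1.24919 m³
197 L × 0.001 → 0.197 m³
Combined: 0.0743974 + 1.24919 + 0.197 = 1.52059 m³
In qt: 1.52059 / 0.000946353 = 1606.79 qt

1610 qt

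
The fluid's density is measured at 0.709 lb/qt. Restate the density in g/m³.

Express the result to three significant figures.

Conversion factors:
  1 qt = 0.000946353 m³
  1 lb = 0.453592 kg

3.40×10⁵ g/m³

0.709 lb/qt × 0.453592 kg/lb ÷ 0.000946353 m³/qt = 339.827 kg/m³
339.827 kg/m³ ÷ 0.001 kg/g = 339827 g/m³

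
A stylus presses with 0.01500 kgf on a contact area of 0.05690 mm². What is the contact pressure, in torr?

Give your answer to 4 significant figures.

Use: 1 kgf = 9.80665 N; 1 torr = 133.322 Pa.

0.01500 kgf × 9.80665 → 0.1471 N
0.05690 mm² × 10⁻⁶ → 5.69×10⁻⁸ m²
P = F / A = 0.1471 N / 5.69×10⁻⁸ m² = 2.58524×10⁶ Pa
2.58524×10⁶ Pa ÷ (133.322 Pa/torr) = 19390.9 torr

1.939×10⁴ torr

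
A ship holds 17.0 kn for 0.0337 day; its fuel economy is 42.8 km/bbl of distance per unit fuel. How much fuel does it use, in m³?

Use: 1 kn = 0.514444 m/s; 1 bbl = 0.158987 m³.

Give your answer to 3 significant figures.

17.0 kn → 8.74555 m/s
0.0337 day → 2911.68 s
d = v × t = 8.74555 × 2911.68 = 25464.2 m
42.8 km/bbl → 269204 m/m³
V = d / (distance per unit fuel) = 25464.2 / 269204 = 0.0945907 m³

0.0946 m³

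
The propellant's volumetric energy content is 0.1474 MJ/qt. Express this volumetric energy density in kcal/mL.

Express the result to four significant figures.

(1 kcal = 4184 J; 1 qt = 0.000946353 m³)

0.1474 MJ/qt × 1000000 J/MJ ÷ 0.000946353 m³/qt = 1.55756×10⁸ J/m³
1.55756×10⁸ J/m³ ÷ 4184 J/kcal × 10⁻⁶ m³/mL = 0.0372266 kcal/mL

0.03723 kcal/mL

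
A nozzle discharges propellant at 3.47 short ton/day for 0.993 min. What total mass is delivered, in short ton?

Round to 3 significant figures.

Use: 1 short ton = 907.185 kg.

0.00239 short ton

3.47 short ton/day → 0.0364344 kg/s
0.993 min → 59.58 s
m = ṁ × t = 0.0364344 × 59.58 = 2.17076 kg
In short ton: 2.17076 / 907.185 = 0.00239285 short ton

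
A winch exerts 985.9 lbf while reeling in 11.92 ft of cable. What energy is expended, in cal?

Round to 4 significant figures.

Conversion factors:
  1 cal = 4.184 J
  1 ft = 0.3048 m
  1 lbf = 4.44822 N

985.9 lbf × 4.44822 → 4385.5 N
11.92 ft × 0.3048 → 3.63322 m
W = F × d = 4385.5 N × 3.63322 m = 15933.5 J
15933.5 J ÷ (4.184 J/cal) = 3808.2 cal

3808 cal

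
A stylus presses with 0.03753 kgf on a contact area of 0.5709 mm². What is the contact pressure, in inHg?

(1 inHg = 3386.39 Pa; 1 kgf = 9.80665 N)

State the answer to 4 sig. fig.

0.03753 kgf × 9.80665 → 0.368044 N
0.5709 mm² × 10⁻⁶ → 5.709×10⁻⁷ m²
P = F / A = 0.368044 N / 5.709×10⁻⁷ m² = 644673 Pa
644673 Pa ÷ (3386.39 Pa/inHg) = 190.372 inHg

190.4 inHg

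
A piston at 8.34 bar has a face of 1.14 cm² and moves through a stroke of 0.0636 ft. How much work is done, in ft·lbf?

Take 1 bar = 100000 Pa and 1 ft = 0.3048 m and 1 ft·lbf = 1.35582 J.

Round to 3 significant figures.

8.34 bar → 834000 Pa
1.14 cm² → 1.14×10⁻⁴ m²
F = P × A = 834000 × 1.14×10⁻⁴ = 95.076 N
0.0636 ft → 0.0193853 m
W = F × d = 95.076 × 0.0193853 = 1.84308 J
In ft·lbf: 1.84308 / 1.35582 = 1.35938 ft·lbf

1.36 ft·lbf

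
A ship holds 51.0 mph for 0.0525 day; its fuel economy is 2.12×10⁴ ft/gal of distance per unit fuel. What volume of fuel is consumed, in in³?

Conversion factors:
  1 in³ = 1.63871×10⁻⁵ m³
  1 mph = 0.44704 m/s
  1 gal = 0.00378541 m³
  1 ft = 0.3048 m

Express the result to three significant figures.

3700 in³

51.0 mph → 22.799 m/s
0.0525 day → 4536 s
d = v × t = 22.799 × 4536 = 103416 m
2.12×10⁴ ft/gal → 1.70702×10⁶ m/m³
V = d / (distance per unit fuel) = 103416 / 1.70702×10⁶ = 0.0605828 m³
In in³: 0.0605828 / 1.63871×10⁻⁵ = 3696.98 in³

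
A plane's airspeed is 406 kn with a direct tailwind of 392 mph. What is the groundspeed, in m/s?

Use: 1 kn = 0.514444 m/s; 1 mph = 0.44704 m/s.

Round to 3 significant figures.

384 m/s

406 kn × 0.514444 = 208.864 m/s
392 mph × 0.44704 = 175.24 m/s
Combined: 208.864 + 175.24 = 384.104 m/s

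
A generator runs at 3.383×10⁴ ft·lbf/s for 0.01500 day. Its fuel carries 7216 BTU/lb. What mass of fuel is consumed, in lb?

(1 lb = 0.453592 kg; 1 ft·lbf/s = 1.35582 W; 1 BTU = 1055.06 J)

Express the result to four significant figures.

3.383×10⁴ ft·lbf/s → 45867.4 W
0.01500 day → 1296 s
E = P × t = 45867.4 × 1296 = 5.94442×10⁷ J
7216 BTU/lb → 1.67845×10⁷ J/kg
m = E / e_s = 5.94442×10⁷ / 1.67845×10⁷ = 3.54161 kg
In lb: 3.54161 / 0.453592 = 7.80792 lb

7.808 lb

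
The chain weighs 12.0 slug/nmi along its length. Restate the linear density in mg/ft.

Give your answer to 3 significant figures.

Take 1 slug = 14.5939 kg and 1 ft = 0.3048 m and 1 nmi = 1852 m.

12.0 slug/nmi × 14.5939 kg/slug ÷ 1852 m/nmi = 0.0945609 kg/m
0.0945609 kg/m ÷ 10⁻⁶ kg/mg × 0.3048 m/ft = 28822.2 mg/ft

2.88×10⁴ mg/ft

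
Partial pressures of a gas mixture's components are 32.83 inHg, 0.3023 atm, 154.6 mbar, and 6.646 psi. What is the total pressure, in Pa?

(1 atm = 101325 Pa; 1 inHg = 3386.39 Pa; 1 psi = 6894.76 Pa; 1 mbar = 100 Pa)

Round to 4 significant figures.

2.031×10⁵ Pa

32.83 inHg × 3386.39 = 111175 Pa
0.3023 atm × 101325 = 30630.5 Pa
154.6 mbar × 100 = 15460 Pa
6.646 psi × 6894.76 = 45822.6 Pa
Total: 111175 + 30630.5 + 15460 + 45822.6 = 203088 Pa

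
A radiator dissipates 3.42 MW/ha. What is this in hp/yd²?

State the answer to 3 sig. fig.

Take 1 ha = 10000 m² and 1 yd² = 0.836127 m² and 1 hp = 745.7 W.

3.42 MW/ha × 1000000 W/MW ÷ 10000 m²/ha = 342 W/m²
342 W/m² ÷ 745.7 W/hp × 0.836127 m²/yd² = 0.383472 hp/yd²

0.383 hp/yd²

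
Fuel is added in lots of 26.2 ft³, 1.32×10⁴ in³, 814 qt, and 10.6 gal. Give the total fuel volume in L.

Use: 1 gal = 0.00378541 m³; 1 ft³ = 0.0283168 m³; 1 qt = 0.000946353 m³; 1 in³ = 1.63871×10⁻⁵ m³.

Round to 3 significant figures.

1770 L

26.2 ft³ × 0.0283168 = 0.7419 m³
1.32×10⁴ in³ × 1.63871×10⁻⁵ = 0.21631 m³
814 qt × 0.000946353 = 0.770331 m³
10.6 gal × 0.00378541 = 0.0401253 m³
Total: 0.7419 + 0.21631 + 0.770331 + 0.0401253 = 1.76867 m³
In L: 1.76867 / 0.001 = 1768.67 L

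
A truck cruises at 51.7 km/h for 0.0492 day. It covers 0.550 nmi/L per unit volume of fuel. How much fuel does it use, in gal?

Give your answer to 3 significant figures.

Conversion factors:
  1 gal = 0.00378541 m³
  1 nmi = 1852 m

15.8 gal

51.7 km/h → 14.3611 m/s
0.0492 day → 4250.88 s
d = v × t = 14.3611 × 4250.88 = 61047.3 m
0.550 nmi/L → 1.0186×10⁶ m/m³
V = d / (distance per unit fuel) = 61047.3 / 1.0186×10⁶ = 0.0599326 m³
In gal: 0.0599326 / 0.00378541 = 15.8325 gal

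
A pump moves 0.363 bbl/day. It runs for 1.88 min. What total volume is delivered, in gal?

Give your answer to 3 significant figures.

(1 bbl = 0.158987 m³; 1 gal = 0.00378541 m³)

0.363 bbl/day → 6.67966×10⁻⁷ m³/s
1.88 min → 112.8 s
V = Q × t = 6.67966×10⁻⁷ × 112.8 = 7.53466×10⁻⁵ m³
In gal: 7.53466×10⁻⁵ / 0.00378541 = 0.0199045 gal

0.0199 gal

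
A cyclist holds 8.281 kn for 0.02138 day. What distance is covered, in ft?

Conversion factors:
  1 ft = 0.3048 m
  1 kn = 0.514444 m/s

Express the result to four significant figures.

8.281 kn × 0.514444 = 4.26011 m/s
0.02138 day × 86400 = 1847.23 s
d = v × t = 4.26011 m/s × 1847.23 s = 7869.4 m
7869.4 m ÷ (0.3048 m/ft) = 25818.2 ft

2.582×10⁴ ft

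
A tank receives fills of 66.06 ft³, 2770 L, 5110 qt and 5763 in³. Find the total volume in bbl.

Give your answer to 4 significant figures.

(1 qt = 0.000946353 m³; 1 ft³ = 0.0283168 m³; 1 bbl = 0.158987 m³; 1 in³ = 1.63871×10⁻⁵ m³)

66.06 ft³ × 0.0283168 = 1.87061 m³
2770 L × 0.001 = 2.77 m³
5110 qt × 0.000946353 = 4.83586 m³
5763 in³ × 1.63871×10⁻⁵ = 0.0944389 m³
Combined: 1.87061 + 2.77 + 4.83586 + 0.0944389 = 9.57091 m³
In bbl: 9.57091 / 0.158987 = 60.1993 bbl

60.20 bbl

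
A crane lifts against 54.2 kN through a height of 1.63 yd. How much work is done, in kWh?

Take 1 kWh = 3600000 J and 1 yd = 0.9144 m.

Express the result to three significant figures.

54.2 kN × 1000 = 54200 N
1.63 yd × 0.9144 = 1.49047 m
W = F × d = 54200 N × 1.49047 m = 80783.5 J
80783.5 J ÷ (3600000 J/kWh) = 0.0224399 kWh

0.0224 kWh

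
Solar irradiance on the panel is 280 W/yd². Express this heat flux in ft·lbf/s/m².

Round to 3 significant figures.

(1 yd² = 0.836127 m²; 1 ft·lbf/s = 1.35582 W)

280 W/yd² ÷ 0.836127 m²/yd² = 334.877 W/m²
334.877 W/m² ÷ 1.35582 W/ft·lbf/s = 246.992 ft·lbf/s/m²

247 ft·lbf/s/m²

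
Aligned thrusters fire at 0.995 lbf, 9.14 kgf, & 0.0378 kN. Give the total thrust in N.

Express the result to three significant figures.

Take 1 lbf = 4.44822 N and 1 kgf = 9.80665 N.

0.995 lbf × 4.44822 → 4.42598 N
9.14 kgf × 9.80665 → 89.6328 N
0.0378 kN × 1000 → 37.8 N
Total: 4.42598 + 89.6328 + 37.8 = 131.859 N

132 N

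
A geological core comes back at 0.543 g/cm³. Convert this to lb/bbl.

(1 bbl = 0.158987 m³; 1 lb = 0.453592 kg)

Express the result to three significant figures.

190 lb/bbl

0.543 g/cm³ × 0.001 kg/g ÷ 10⁻⁶ m³/cm³ = 543 kg/m³
543 kg/m³ ÷ 0.453592 kg/lb × 0.158987 m³/bbl = 190.325 lb/bbl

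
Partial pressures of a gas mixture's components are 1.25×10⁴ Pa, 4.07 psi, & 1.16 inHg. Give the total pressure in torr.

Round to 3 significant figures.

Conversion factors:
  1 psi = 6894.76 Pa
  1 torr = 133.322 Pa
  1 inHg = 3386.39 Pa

1.25×10⁴ Pa (already Pa)
4.07 psi × 6894.76 = 28061.7 Pa
1.16 inHg × 3386.39 = 3928.21 Pa
Total: 12500 + 28061.7 + 3928.21 = 44489.9 Pa
In torr: 44489.9 / 133.322 = 333.703 torr

334 torr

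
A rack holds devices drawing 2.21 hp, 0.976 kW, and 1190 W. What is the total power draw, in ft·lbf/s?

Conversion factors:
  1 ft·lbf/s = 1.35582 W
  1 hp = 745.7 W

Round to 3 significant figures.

2.21 hp × 745.7 = 1648 W
0.976 kW × 1000 = 976 W
1190 W (already W)
Sum: 1648 + 976 + 1190 = 3814 W
In ft·lbf/s: 3814 / 1.35582 = 2813.06 ft·lbf/s

2810 ft·lbf/s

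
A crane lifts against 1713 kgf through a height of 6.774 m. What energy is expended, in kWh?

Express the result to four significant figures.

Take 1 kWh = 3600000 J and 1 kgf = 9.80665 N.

1713 kgf × 9.80665 → 16798.8 N
W = F × d = 16798.8 N × 6.774 m = 113795 J
113795 J ÷ (3600000 J/kWh) = 0.0316097 kWh

0.03161 kWh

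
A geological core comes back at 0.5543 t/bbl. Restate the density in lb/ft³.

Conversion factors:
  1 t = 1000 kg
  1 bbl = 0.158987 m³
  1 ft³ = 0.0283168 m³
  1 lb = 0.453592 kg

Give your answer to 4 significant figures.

0.5543 t/bbl × 1000 kg/t ÷ 0.158987 m³/bbl = 3486.45 kg/m³
3486.45 kg/m³ ÷ 0.453592 kg/lb × 0.0283168 m³/ft³ = 217.652 lb/ft³

217.7 lb/ft³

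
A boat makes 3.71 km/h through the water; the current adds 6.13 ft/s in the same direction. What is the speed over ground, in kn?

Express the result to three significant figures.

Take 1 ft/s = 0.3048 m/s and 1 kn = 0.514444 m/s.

3.71 km/h × (1/3.6) = 1.03056 m/s
6.13 ft/s × 0.3048 = 1.86842 m/s
Combined: 1.03056 + 1.86842 = 2.89898 m/s
In kn: 2.89898 / 0.514444 = 5.63517 kn

5.64 kn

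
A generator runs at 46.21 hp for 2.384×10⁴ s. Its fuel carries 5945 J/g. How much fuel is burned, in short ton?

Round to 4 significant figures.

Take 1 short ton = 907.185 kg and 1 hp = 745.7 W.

0.1523 short ton

46.21 hp → 34458.8 W
E = P × t = 34458.8 × 23840 = 8.21498×10⁸ J
5945 J/g → 5.945×10⁶ J/kg
m = E / e_s = 8.21498×10⁸ / 5.945×10⁶ = 138.183 kg
In short ton: 138.183 / 907.185 = 0.152321 short ton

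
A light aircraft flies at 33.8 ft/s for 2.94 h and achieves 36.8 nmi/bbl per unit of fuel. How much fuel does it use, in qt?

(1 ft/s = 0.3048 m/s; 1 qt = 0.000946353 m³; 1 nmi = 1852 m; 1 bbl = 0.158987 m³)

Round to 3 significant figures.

33.8 ft/s → 10.3022 m/s
2.94 h → 10584 s
d = v × t = 10.3022 × 10584 = 109038 m
36.8 nmi/bbl → 428674 m/m³
V = d / (distance per unit fuel) = 109038 / 428674 = 0.254361 m³
In qt: 0.254361 / 0.000946353 = 268.78 qt

269 qt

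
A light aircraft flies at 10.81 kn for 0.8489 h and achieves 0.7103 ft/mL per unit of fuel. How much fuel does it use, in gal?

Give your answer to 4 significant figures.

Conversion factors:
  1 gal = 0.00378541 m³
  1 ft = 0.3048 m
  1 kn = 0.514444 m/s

10.81 kn → 5.56114 m/s
0.8489 h → 3056.04 s
d = v × t = 5.56114 × 3056.04 = 16995.1 m
0.7103 ft/mL → 216499 m/m³
V = d / (distance per unit fuel) = 16995.1 / 216499 = 0.0784997 m³
In gal: 0.0784997 / 0.00378541 = 20.7374 gal

20.74 gal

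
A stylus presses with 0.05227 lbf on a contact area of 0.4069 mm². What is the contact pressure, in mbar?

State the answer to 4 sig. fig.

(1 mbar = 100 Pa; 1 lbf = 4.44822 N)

5714 mbar

0.05227 lbf × 4.44822 → 0.232508 N
0.4069 mm² × 10⁻⁶ → 4.069×10⁻⁷ m²
P = F / A = 0.232508 N / 4.069×10⁻⁷ m² = 571413 Pa
571413 Pa ÷ (100 Pa/mbar) = 5714.13 mbar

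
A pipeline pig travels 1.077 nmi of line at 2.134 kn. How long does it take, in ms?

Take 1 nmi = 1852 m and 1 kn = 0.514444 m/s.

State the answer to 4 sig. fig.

1.817×10⁶ ms

1.077 nmi × 1852 → 1994.6 m
2.134 kn × 0.514444 → 1.09782 m/s
t = d / v = 1994.6 m / 1.09782 m/s = 1816.87 s
1816.87 s ÷ (0.001 s/ms) = 1.81687×10⁶ ms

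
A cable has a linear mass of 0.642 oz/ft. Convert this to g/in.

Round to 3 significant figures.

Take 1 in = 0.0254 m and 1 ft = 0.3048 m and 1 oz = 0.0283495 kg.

0.642 oz/ft × 0.0283495 kg/oz ÷ 0.3048 m/ft = 0.0597125 kg/m
0.0597125 kg/m ÷ 0.001 kg/g × 0.0254 m/in = 1.5167 g/in

1.52 g/in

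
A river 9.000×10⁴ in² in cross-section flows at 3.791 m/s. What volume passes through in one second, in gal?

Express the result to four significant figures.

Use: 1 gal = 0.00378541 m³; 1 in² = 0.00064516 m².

9.000×10⁴ in² × 0.00064516 = 58.0644 m²
V = v × A × t = 3.791 m/s × 58.0644 m² × 1 s = 220.122 m³
220.122 m³ ÷ (0.00378541 m³/gal) = 58150.1 gal

5.815×10⁴ gal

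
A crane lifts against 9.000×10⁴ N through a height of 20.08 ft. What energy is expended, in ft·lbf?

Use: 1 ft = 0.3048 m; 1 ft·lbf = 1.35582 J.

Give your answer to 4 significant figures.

20.08 ft × 0.3048 → 6.12038 m
W = F × d = 90000 N × 6.12038 m = 550834 J
550834 J ÷ (1.35582 J/ft·lbf) = 406274 ft·lbf

4.063×10⁵ ft·lbf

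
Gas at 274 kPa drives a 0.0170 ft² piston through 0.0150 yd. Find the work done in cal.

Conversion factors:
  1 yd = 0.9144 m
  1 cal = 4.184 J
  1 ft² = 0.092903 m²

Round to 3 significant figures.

274 kPa → 274000 Pa
0.0170 ft² → 0.00157935 m²
F = P × A = 274000 × 0.00157935 = 432.742 N
0.0150 yd → 0.013716 m
W = F × d = 432.742 × 0.013716 = 5.93549 J
In cal: 5.93549 / 4.184 = 1.41862 cal

1.42 cal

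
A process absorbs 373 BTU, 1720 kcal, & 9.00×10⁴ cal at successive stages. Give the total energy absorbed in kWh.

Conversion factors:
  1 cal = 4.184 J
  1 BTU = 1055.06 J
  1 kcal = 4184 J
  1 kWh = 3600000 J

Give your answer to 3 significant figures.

373 BTU × 1055.06 = 393537 J
1720 kcal × 4184 = 7.19648×10⁶ J
9.00×10⁴ cal × 4.184 = 376560 J
Sum: 393537 + 7.19648×10⁶ + 376560 = 7.96658×10⁶ J
In kWh: 7.96658×10⁶ / 3600000 = 2.21294 kWh

2.21 kWh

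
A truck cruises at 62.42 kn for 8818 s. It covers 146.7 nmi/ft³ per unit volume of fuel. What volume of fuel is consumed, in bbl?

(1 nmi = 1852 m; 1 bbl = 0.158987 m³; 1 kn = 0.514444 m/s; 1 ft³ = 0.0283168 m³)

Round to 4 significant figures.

62.42 kn → 32.1116 m/s
d = v × t = 32.1116 × 8818 = 283160 m
146.7 nmi/ft³ → 9.5946×10⁶ m/m³
V = d / (distance per unit fuel) = 283160 / 9.5946×10⁶ = 0.0295124 m³
In bbl: 0.0295124 / 0.158987 = 0.185628 bbl

0.1856 bbl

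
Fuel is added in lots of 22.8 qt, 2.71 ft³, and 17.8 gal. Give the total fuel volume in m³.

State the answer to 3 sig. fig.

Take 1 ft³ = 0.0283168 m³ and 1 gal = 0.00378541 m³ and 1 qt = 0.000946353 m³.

22.8 qt × 0.000946353 = 0.0215768 m³
2.71 ft³ × 0.0283168 = 0.0767385 m³
17.8 gal × 0.00378541 = 0.0673803 m³
Combined: 0.0215768 + 0.0767385 + 0.0673803 = 0.165696 m³

0.166 m³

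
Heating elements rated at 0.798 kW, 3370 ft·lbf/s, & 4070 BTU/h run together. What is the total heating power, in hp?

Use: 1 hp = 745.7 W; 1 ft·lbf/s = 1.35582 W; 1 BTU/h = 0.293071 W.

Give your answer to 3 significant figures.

8.80 hp

0.798 kW × 1000 = 798 W
3370 ft·lbf/s × 1.35582 = 4569.11 W
4070 BTU/h × 0.293071 = 1192.8 W
Total: 798 + 4569.11 + 1192.8 = 6559.91 W
In hp: 6559.91 / 745.7 = 8.79698 hp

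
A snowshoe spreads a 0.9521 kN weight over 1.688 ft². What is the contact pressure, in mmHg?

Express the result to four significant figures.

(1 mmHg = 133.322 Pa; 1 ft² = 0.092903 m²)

45.54 mmHg

0.9521 kN × 1000 = 952.1 N
1.688 ft² × 0.092903 = 0.15682 m²
P = F / A = 952.1 N / 0.15682 m² = 6071.29 Pa
6071.29 Pa ÷ (133.322 Pa/mmHg) = 45.5385 mmHg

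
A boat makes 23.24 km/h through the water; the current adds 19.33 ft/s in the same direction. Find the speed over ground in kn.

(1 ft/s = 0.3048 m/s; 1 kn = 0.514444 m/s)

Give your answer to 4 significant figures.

24.00 kn

23.24 km/h × (1/3.6) = 6.45556 m/s
19.33 ft/s × 0.3048 = 5.89178 m/s
Total: 6.45556 + 5.89178 = 12.3473 m/s
In kn: 12.3473 / 0.514444 = 24.0013 kn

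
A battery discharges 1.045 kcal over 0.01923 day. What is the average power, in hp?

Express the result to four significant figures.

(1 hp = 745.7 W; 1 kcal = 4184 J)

1.045 kcal × 4184 → 4372.28 J
0.01923 day × 86400 → 1661.47 s
P = E / t = 4372.28 J / 1661.47 s = 2.63157 W
2.63157 W ÷ (745.7 W/hp) = 0.00352899 hp

0.003529 hp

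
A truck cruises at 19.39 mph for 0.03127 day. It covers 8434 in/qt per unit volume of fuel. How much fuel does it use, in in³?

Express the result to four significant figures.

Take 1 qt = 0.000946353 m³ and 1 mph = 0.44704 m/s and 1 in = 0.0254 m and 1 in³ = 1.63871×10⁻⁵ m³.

6313 in³

19.39 mph → 8.66811 m/s
0.03127 day → 2701.73 s
d = v × t = 8.66811 × 2701.73 = 23418.9 m
8434 in/qt → 226368 m/m³
V = d / (distance per unit fuel) = 23418.9 / 226368 = 0.103455 m³
In in³: 0.103455 / 1.63871×10⁻⁵ = 6313.2 in³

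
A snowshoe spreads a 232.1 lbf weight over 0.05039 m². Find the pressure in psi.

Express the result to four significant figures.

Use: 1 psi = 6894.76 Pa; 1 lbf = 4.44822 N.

232.1 lbf × 4.44822 = 1032.43 N
P = F / A = 1032.43 N / 0.05039 m² = 20488.8 Pa
20488.8 Pa ÷ (6894.76 Pa/psi) = 2.97165 psi

2.972 psi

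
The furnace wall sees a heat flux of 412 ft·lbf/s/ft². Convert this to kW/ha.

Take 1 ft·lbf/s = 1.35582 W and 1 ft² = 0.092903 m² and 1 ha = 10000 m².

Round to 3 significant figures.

6.01×10⁴ kW/ha

412 ft·lbf/s/ft² × 1.35582 W/ft·lbf/s ÷ 0.092903 m²/ft² = 6012.7 W/m²
6012.7 W/m² ÷ 1000 W/kW × 10000 m²/ha = 60127 kW/ha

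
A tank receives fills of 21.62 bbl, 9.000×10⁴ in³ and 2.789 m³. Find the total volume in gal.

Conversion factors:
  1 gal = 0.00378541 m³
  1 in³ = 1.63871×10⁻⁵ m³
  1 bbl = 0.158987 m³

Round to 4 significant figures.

21.62 bbl × 0.158987 = 3.4373 m³
9.000×10⁴ in³ × 1.63871×10⁻⁵ = 1.47484 m³
2.789 m³ (already m³)
Sum: 3.4373 + 1.47484 + 2.789 = 7.70114 m³
In gal: 7.70114 / 0.00378541 = 2034.43 gal

2034 gal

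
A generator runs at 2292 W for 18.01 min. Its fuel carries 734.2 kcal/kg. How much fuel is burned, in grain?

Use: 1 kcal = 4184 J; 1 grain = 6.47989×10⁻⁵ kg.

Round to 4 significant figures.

1.244×10⁴ grain

18.01 min → 1080.6 s
E = P × t = 2292 × 1080.6 = 2.47674×10⁶ J
734.2 kcal/kg → 3.07189×10⁶ J/kg
m = E / e_s = 2.47674×10⁶ / 3.07189×10⁶ = 0.806259 kg
In grain: 0.806259 / 6.47989×10⁻⁵ = 12442.5 grain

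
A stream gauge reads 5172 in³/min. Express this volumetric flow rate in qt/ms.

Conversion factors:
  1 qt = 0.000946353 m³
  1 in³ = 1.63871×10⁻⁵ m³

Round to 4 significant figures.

5172 in³/min × 1.63871×10⁻⁵ m³/in³ ÷ 60 s/min = 0.00141257 m³/s
0.00141257 m³/s ÷ 0.000946353 m³/qt × 0.001 s/ms = 0.00149265 qt/ms

0.001493 qt/ms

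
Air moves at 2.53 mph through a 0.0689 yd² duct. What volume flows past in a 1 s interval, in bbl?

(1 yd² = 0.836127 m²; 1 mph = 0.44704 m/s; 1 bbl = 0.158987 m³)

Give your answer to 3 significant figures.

0.410 bbl

2.53 mph × 0.44704 = 1.13101 m/s
0.0689 yd² × 0.836127 = 0.0576092 m²
V = v × A × t = 1.13101 m/s × 0.0576092 m² × 1 s = 0.0651566 m³
0.0651566 m³ ÷ (0.158987 m³/bbl) = 0.409823 bbl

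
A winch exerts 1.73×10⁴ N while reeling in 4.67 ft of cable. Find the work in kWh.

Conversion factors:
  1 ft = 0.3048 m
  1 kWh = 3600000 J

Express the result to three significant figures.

4.67 ft × 0.3048 → 1.42342 m
W = F × d = 17300 N × 1.42342 m = 24625.2 J
24625.2 J ÷ (3600000 J/kWh) = 0.00684033 kWh

0.00684 kWh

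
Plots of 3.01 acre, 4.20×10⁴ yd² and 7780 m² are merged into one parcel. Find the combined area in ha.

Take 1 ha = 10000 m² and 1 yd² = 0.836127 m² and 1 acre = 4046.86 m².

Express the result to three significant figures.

5.51 ha

3.01 acre × 4046.86 = 12181 m²
4.20×10⁴ yd² × 0.836127 = 35117.3 m²
7780 m² (already m²)
Sum: 12181 + 35117.3 + 7780 = 55078.3 m²
In ha: 55078.3 / 10000 = 5.50783 ha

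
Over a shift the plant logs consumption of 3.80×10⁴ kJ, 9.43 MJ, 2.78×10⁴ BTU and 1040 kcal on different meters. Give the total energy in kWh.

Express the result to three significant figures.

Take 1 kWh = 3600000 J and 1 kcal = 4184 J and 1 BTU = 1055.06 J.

3.80×10⁴ kJ × 1000 → 3.8×10⁷ J
9.43 MJ × 1000000 → 9.43×10⁶ J
2.78×10⁴ BTU × 1055.06 → 2.93307×10⁷ J
1040 kcal × 4184 → 4.35136×10⁶ J
Combined: 3.8×10⁷ + 9.43×10⁶ + 2.93307×10⁷ + 4.35136×10⁶ = 8.11121×10⁷ J
In kWh: 8.11121×10⁷ / 3600000 = 22.5311 kWh

22.5 kWh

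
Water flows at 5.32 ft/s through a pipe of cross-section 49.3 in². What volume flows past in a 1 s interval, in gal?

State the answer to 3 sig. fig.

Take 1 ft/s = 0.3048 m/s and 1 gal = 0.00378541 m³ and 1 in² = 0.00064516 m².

5.32 ft/s × 0.3048 = 1.62154 m/s
49.3 in² × 0.00064516 = 0.0318064 m²
V = v × A × t = 1.62154 m/s × 0.0318064 m² × 1 s = 0.0515753 m³
0.0515753 m³ ÷ (0.00378541 m³/gal) = 13.6248 gal

13.6 gal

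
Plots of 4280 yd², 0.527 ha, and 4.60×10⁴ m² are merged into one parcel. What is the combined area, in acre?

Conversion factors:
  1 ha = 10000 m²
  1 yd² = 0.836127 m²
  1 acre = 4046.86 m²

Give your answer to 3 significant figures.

4280 yd² × 0.836127 → 3578.62 m²
0.527 ha × 10000 → 5270 m²
4.60×10⁴ m² (already m²)
Total: 3578.62 + 5270 + 46000 = 54848.6 m²
In acre: 54848.6 / 4046.86 = 13.5534 acre

13.6 acre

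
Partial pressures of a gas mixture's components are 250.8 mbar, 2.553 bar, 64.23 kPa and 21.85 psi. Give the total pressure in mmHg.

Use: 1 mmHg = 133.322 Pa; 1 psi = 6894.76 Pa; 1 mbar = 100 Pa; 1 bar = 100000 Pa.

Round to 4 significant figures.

3715 mmHg

250.8 mbar × 100 = 25080 Pa
2.553 bar × 100000 = 255300 Pa
64.23 kPa × 1000 = 64230 Pa
21.85 psi × 6894.76 = 150651 Pa
Total: 25080 + 255300 + 64230 + 150651 = 495261 Pa
In mmHg: 495261 / 133.322 = 3714.77 mmHg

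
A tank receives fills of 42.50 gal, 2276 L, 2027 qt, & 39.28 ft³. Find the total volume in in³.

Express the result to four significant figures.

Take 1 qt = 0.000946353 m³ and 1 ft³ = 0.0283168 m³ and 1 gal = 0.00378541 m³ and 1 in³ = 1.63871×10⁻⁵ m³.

3.336×10⁵ in³

42.50 gal × 0.00378541 = 0.16088 m³
2276 L × 0.001 = 2.276 m³
2027 qt × 0.000946353 = 1.91826 m³
39.28 ft³ × 0.0283168 = 1.11228 m³
Combined: 0.16088 + 2.276 + 1.91826 + 1.11228 = 5.46742 m³
In in³: 5.46742 / 1.63871×10⁻⁵ = 333642 in³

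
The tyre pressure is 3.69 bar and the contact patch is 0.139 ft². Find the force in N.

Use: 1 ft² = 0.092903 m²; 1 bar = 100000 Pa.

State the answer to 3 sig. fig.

3.69 bar × 100000 = 369000 Pa
0.139 ft² × 0.092903 = 0.0129135 m²
F = P × A = 369000 Pa × 0.0129135 m² = 4765.08 N

4770 N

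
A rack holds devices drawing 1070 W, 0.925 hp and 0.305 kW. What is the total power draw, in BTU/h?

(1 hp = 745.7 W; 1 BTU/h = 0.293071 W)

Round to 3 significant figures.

7050 BTU/h

1070 W (already W)
0.925 hp × 745.7 = 689.772 W
0.305 kW × 1000 = 305 W
Sum: 1070 + 689.772 + 305 = 2064.77 W
In BTU/h: 2064.77 / 0.293071 = 7045.29 BTU/h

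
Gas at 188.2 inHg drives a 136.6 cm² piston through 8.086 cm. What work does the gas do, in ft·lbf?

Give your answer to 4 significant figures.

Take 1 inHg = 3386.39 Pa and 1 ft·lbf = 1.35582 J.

188.2 inHg → 637319 Pa
136.6 cm² → 0.01366 m²
F = P × A = 637319 × 0.01366 = 8705.78 N
8.086 cm → 0.08086 m
W = F × d = 8705.78 × 0.08086 = 703.949 J
In ft·lbf: 703.949 / 1.35582 = 519.205 ft·lbf

519.2 ft·lbf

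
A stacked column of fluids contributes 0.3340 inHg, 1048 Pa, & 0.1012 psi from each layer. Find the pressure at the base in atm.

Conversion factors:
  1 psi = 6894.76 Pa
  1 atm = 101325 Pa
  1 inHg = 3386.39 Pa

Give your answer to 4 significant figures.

0.3340 inHg × 3386.39 = 1131.05 Pa
1048 Pa (already Pa)
0.1012 psi × 6894.76 = 697.75 Pa
Sum: 1131.05 + 1048 + 697.75 = 2876.8 Pa
In atm: 2876.8 / 101325 = 0.0283918 atm

0.02839 atm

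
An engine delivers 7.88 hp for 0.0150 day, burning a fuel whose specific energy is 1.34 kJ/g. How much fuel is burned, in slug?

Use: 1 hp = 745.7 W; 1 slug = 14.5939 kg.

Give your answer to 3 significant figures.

0.389 slug

7.88 hp → 5876.12 W
0.0150 day → 1296 s
E = P × t = 5876.12 × 1296 = 7.61545×10⁶ J
1.34 kJ/g → 1.34×10⁶ J/kg
m = E / e_s = 7.61545×10⁶ / 1.34×10⁶ = 5.68317 kg
In slug: 5.68317 / 14.5939 = 0.389421 slug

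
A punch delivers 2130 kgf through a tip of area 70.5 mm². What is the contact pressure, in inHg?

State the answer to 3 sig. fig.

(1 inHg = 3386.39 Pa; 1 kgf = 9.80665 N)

8.75×10⁴ inHg

2130 kgf × 9.80665 = 20888.2 N
70.5 mm² × 10⁻⁶ = 7.05×10⁻⁵ m²
P = F / A = 20888.2 N / 7.05×10⁻⁵ m² = 2.96287×10⁸ Pa
2.96287×10⁸ Pa ÷ (3386.39 Pa/inHg) = 87493.5 inHg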